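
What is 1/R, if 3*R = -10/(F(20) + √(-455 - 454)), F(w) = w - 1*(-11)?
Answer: -93/10 - 9*I*√101/10 ≈ -9.3 - 9.0449*I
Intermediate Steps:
F(w) = 11 + w (F(w) = w + 11 = 11 + w)
R = -10/(3*(31 + 3*I*√101)) (R = (-10/((11 + 20) + √(-455 - 454)))/3 = (-10/(31 + √(-909)))/3 = (-10/(31 + 3*I*√101))/3 = -10/(3*(31 + 3*I*√101)) ≈ -0.055258 + 0.053743*I)
1/R = 1/(-31/561 + I*√101/187)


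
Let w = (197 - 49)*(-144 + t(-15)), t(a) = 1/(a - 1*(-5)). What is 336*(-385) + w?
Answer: -753434/5 ≈ -1.5069e+5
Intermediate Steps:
t(a) = 1/(5 + a) (t(a) = 1/(a + 5) = 1/(5 + a))
w = -106634/5 (w = (197 - 49)*(-144 + 1/(5 - 15)) = 148*(-144 + 1/(-10)) = 148*(-144 - ⅒) = 148*(-1441/10) = -106634/5 ≈ -21327.)
336*(-385) + w = 336*(-385) - 106634/5 = -129360 - 106634/5 = -753434/5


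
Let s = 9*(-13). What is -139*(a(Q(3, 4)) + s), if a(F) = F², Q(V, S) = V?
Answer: 15012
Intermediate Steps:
s = -117
-139*(a(Q(3, 4)) + s) = -139*(3² - 117) = -139*(9 - 117) = -139*(-108) = 15012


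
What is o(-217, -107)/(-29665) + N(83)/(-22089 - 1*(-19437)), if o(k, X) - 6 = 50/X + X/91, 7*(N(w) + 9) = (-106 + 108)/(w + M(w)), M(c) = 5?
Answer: 494987921/152511799440 ≈ 0.0032456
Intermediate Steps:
N(w) = -9 + 2/(7*(5 + w)) (N(w) = -9 + ((-106 + 108)/(w + 5))/7 = -9 + (2/(5 + w))/7 = -9 + 2/(7*(5 + w)))
o(k, X) = 6 + 50/X + X/91 (o(k, X) = 6 + (50/X + X/91) = 6 + 50/X + X/91)
o(-217, -107)/(-29665) + N(83)/(-22089 - 1*(-19437)) = (6 + 50/(-107) + (1/91)*(-107))/(-29665) + ((-313 - 63*83)/(7*(5 + 83)))/(-22089 - 1*(-19437)) = (6 + 50*(-1/107) - 107/91)*(-1/29665) + ((⅐)*(-313 - 5229)/88)/(-22089 + 19437) = (6 - 50/107 - 107/91)*(-1/29665) + ((⅐)*(1/88)*(-5542))/(-2652) = (42423/9737)*(-1/29665) - 2771/308*(-1/2652) = -42423/288848105 + 163/48048 = 494987921/152511799440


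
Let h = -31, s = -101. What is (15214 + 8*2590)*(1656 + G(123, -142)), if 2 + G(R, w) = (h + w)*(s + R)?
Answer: -77329968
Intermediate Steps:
G(R, w) = -2 + (-101 + R)*(-31 + w) (G(R, w) = -2 + (-31 + w)*(-101 + R) = -2 + (-101 + R)*(-31 + w))
(15214 + 8*2590)*(1656 + G(123, -142)) = (15214 + 8*2590)*(1656 + (3129 - 101*(-142) - 31*123 + 123*(-142))) = (15214 + 20720)*(1656 + (3129 + 14342 - 3813 - 17466)) = 35934*(1656 - 3808) = 35934*(-2152) = -77329968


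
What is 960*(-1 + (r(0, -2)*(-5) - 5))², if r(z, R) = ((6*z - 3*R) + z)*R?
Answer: 2799360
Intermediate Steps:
r(z, R) = R*(-3*R + 7*z) (r(z, R) = ((-3*R + 6*z) + z)*R = (-3*R + 7*z)*R = R*(-3*R + 7*z))
960*(-1 + (r(0, -2)*(-5) - 5))² = 960*(-1 + (-2*(-3*(-2) + 7*0)*(-5) - 5))² = 960*(-1 + (-2*(6 + 0)*(-5) - 5))² = 960*(-1 + (-2*6*(-5) - 5))² = 960*(-1 + (-12*(-5) - 5))² = 960*(-1 + (60 - 5))² = 960*(-1 + 55)² = 960*54² = 960*2916 = 2799360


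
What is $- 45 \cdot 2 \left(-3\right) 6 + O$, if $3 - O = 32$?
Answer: $1591$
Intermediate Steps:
$O = -29$ ($O = 3 - 32 = -29$)
$- 45 \cdot 2 \left(-3\right) 6 + O = - 45 \cdot 2 \left(-3\right) 6 - 29 = - 45 \left(\left(-6\right) 6\right) - 29 = \left(-45\right) \left(-36\right) - 29 = 1620 - 29 = 1591$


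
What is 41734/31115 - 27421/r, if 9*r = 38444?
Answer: -17709673/3487420 ≈ -5.0782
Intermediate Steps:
r = 38444/9 (r = (⅑)*38444 = 38444/9 ≈ 4271.6)
41734/31115 - 27421/r = 41734/31115 - 27421/38444/9 = 41734*(1/31115) - 27421*9/38444 = 5962/4445 - 246789/38444 = -17709673/3487420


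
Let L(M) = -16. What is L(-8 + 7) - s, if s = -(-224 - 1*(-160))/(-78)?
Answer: -592/39 ≈ -15.179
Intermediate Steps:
s = -32/39 (s = -(-224 + 160)*(-1)/78 = -(-64)*(-1)/78 = -1*32/39 = -32/39 ≈ -0.82051)
L(-8 + 7) - s = -16 - 1*(-32/39) = -16 + 32/39 = -592/39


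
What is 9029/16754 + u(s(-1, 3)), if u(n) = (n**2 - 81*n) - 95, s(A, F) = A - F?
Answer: 4113759/16754 ≈ 245.54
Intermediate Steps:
u(n) = -95 + n**2 - 81*n
9029/16754 + u(s(-1, 3)) = 9029/16754 + (-95 + (-1 - 1*3)**2 - 81*(-1 - 1*3)) = 9029*(1/16754) + (-95 + (-1 - 3)**2 - 81*(-1 - 3)) = 9029/16754 + (-95 + (-4)**2 - 81*(-4)) = 9029/16754 + (-95 + 16 + 324) = 9029/16754 + 245 = 4113759/16754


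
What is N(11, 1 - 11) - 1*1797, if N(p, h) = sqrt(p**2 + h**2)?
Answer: -1797 + sqrt(221) ≈ -1782.1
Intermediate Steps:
N(p, h) = sqrt(h**2 + p**2)
N(11, 1 - 11) - 1*1797 = sqrt((1 - 11)**2 + 11**2) - 1*1797 = sqrt((-10)**2 + 121) - 1797 = sqrt(100 + 121) - 1797 = sqrt(221) - 1797 = -1797 + sqrt(221)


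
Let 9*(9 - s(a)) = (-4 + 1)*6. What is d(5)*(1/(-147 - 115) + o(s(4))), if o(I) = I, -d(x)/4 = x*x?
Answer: -144050/131 ≈ -1099.6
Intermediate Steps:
d(x) = -4*x² (d(x) = -4*x*x = -4*x²)
s(a) = 11 (s(a) = 9 - (-4 + 1)*6/9 = 9 - (-1)*6/3 = 9 - ⅑*(-18) = 9 + 2 = 11)
d(5)*(1/(-147 - 115) + o(s(4))) = (-4*5²)*(1/(-147 - 115) + 11) = (-4*25)*(1/(-262) + 11) = -100*(-1/262 + 11) = -100*2881/262 = -144050/131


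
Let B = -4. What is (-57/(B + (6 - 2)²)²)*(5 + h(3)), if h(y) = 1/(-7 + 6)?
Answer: -19/12 ≈ -1.5833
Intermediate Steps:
h(y) = -1 (h(y) = 1/(-1) = -1)
(-57/(B + (6 - 2)²)²)*(5 + h(3)) = (-57/(-4 + (6 - 2)²)²)*(5 - 1) = -57/(-4 + 4²)²*4 = -57/(-4 + 16)²*4 = -57/(12²)*4 = -57/144*4 = -57*1/144*4 = -19/48*4 = -19/12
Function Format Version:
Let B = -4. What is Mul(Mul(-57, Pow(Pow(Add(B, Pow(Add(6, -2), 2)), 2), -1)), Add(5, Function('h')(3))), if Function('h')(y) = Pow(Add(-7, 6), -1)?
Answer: Rational(-19, 12) ≈ -1.5833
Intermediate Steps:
Function('h')(y) = -1 (Function('h')(y) = Pow(-1, -1) = -1)
Mul(Mul(-57, Pow(Pow(Add(B, Pow(Add(6, -2), 2)), 2), -1)), Add(5, Function('h')(3))) = Mul(Mul(-57, Pow(Pow(Add(-4, Pow(Add(6, -2), 2)), 2), -1)), Add(5, -1)) = Mul(Mul(-57, Pow(Pow(Add(-4, Pow(4, 2)), 2), -1)), 4) = Mul(Mul(-57, Pow(Pow(Add(-4, 16), 2), -1)), 4) = Mul(Mul(-57, Pow(Pow(12, 2), -1)), 4) = Mul(Mul(-57, Pow(144, -1)), 4) = Mul(Mul(-57, Rational(1, 144)), 4) = Mul(Rational(-19, 48), 4) = Rational(-19, 12)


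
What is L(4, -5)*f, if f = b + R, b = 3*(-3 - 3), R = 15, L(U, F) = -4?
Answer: 12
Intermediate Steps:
b = -18 (b = 3*(-6) = -18)
f = -3 (f = -18 + 15 = -3)
L(4, -5)*f = -4*(-3) = 12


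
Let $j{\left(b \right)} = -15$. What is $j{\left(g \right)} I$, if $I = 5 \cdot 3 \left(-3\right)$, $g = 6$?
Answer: $675$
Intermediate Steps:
$I = -45$ ($I = 15 \left(-3\right) = -45$)
$j{\left(g \right)} I = \left(-15\right) \left(-45\right) = 675$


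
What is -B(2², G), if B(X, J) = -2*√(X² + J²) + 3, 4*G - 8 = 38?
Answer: -3 + √593 ≈ 21.352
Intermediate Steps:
G = 23/2 (G = 2 + (¼)*38 = 2 + 19/2 = 23/2 ≈ 11.500)
B(X, J) = 3 - 2*√(J² + X²) (B(X, J) = -2*√(J² + X²) + 3 = 3 - 2*√(J² + X²))
-B(2², G) = -(3 - 2*√((23/2)² + (2²)²)) = -(3 - 2*√(529/4 + 4²)) = -(3 - 2*√(529/4 + 16)) = -(3 - √593) = -3 + √593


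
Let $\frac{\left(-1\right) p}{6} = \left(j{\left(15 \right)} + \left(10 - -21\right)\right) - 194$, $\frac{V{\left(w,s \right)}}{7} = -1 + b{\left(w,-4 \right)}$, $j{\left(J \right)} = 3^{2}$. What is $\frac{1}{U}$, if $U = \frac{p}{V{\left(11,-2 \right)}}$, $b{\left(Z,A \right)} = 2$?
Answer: $\frac{1}{132} \approx 0.0075758$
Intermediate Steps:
$j{\left(J \right)} = 9$
$V{\left(w,s \right)} = 7$ ($V{\left(w,s \right)} = 7 \left(-1 + 2\right) = 7 \cdot 1 = 7$)
$p = 924$ ($p = - 6 \left(\left(9 + \left(10 - -21\right)\right) - 194\right) = - 6 \left(\left(9 + \left(10 + 21\right)\right) - 194\right) = - 6 \left(\left(9 + 31\right) - 194\right) = - 6 \left(40 - 194\right) = \left(-6\right) \left(-154\right) = 924$)
$U = 132$ ($U = \frac{924}{7} = 924 \cdot \frac{1}{7} = 132$)
$\frac{1}{U} = \frac{1}{132}$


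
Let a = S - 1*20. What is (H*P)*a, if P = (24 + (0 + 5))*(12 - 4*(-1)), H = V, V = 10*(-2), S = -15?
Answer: 324800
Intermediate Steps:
V = -20
H = -20
a = -35 (a = -15 - 1*20 = -15 - 20 = -35)
P = 464 (P = (24 + 5)*(12 + 4) = 29*16 = 464)
(H*P)*a = -20*464*(-35) = -9280*(-35) = 324800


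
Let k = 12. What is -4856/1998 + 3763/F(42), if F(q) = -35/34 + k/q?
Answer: -298376054/58941 ≈ -5062.3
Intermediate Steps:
F(q) = -35/34 + 12/q
-4856/1998 + 3763/F(42) = -4856/1998 + 3763/(-35/34 + 12/42) = -4856*1/1998 + 3763/(-35/34 + 12*(1/42)) = -2428/999 + 3763/(-35/34 + 2/7) = -2428/999 + 3763/(-177/238) = -2428/999 + 3763*(-238/177) = -2428/999 - 895594/177 = -298376054/58941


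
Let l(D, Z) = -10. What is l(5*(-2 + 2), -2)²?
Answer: 100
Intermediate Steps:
l(5*(-2 + 2), -2)² = (-10)² = 100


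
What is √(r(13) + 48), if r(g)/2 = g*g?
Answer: √386 ≈ 19.647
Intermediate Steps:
r(g) = 2*g² (r(g) = 2*(g*g) = 2*g²)
√(r(13) + 48) = √(2*13² + 48) = √(2*169 + 48) = √(338 + 48) = √386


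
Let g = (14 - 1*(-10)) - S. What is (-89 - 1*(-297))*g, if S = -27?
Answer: 10608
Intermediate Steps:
g = 51 (g = (14 - 1*(-10)) - 1*(-27) = (14 + 10) + 27 = 24 + 27 = 51)
(-89 - 1*(-297))*g = (-89 - 1*(-297))*51 = (-89 + 297)*51 = 208*51 = 10608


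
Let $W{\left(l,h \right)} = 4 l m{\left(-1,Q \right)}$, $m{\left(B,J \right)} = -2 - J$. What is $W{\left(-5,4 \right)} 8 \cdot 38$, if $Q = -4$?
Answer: $-12160$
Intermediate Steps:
$W{\left(l,h \right)} = 8 l$ ($W{\left(l,h \right)} = 4 l \left(-2 - -4\right) = 4 l \left(-2 + 4\right) = 4 l 2 = 8 l$)
$W{\left(-5,4 \right)} 8 \cdot 38 = 8 \left(-5\right) 8 \cdot 38 = \left(-40\right) 8 \cdot 38 = \left(-320\right) 38 = -12160$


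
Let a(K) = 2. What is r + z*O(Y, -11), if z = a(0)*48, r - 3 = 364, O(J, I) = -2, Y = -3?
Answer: 175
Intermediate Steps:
r = 367 (r = 3 + 364 = 367)
z = 96 (z = 2*48 = 96)
r + z*O(Y, -11) = 367 + 96*(-2) = 367 - 192 = 175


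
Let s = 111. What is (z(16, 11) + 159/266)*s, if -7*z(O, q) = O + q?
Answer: -96237/266 ≈ -361.79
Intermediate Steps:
z(O, q) = -O/7 - q/7 (z(O, q) = -(O + q)/7 = -O/7 - q/7)
(z(16, 11) + 159/266)*s = ((-⅐*16 - ⅐*11) + 159/266)*111 = ((-16/7 - 11/7) + 159*(1/266))*111 = (-27/7 + 159/266)*111 = -867/266*111 = -96237/266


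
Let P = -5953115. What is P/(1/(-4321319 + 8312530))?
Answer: -23760138072265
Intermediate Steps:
P/(1/(-4321319 + 8312530)) = -5953115/(1/(-4321319 + 8312530)) = -5953115/(1/3991211) = -5953115/1/3991211 = -5953115*3991211 = -23760138072265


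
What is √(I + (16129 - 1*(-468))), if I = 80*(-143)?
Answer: 3*√573 ≈ 71.812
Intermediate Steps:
I = -11440
√(I + (16129 - 1*(-468))) = √(-11440 + (16129 - 1*(-468))) = √(-11440 + (16129 + 468)) = √(-11440 + 16597) = √5157 = 3*√573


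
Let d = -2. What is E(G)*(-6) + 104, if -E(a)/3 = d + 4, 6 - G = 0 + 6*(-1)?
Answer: 140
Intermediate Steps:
G = 12 (G = 6 - (0 + 6*(-1)) = 6 - (0 - 6) = 6 - 1*(-6) = 6 + 6 = 12)
E(a) = -6 (E(a) = -3*(-2 + 4) = -3*2 = -6)
E(G)*(-6) + 104 = -6*(-6) + 104 = 36 + 104 = 140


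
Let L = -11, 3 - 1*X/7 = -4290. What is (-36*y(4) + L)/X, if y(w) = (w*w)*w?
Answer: -2315/30051 ≈ -0.077036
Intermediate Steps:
X = 30051 (X = 21 - 7*(-4290) = 21 + 30030 = 30051)
y(w) = w³ (y(w) = w²*w = w³)
(-36*y(4) + L)/X = (-36*4³ - 11)/30051 = (-36*64 - 11)*(1/30051) = (-2304 - 11)*(1/30051) = -2315*1/30051 = -2315/30051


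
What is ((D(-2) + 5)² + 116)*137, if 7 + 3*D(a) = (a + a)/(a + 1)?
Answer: 18084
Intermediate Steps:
D(a) = -7/3 + 2*a/(3*(1 + a)) (D(a) = -7/3 + ((a + a)/(a + 1))/3 = -7/3 + ((2*a)/(1 + a))/3 = -7/3 + (2*a/(1 + a))/3 = -7/3 + 2*a/(3*(1 + a)))
((D(-2) + 5)² + 116)*137 = (((-7 - 5*(-2))/(3*(1 - 2)) + 5)² + 116)*137 = (((⅓)*(-7 + 10)/(-1) + 5)² + 116)*137 = (((⅓)*(-1)*3 + 5)² + 116)*137 = ((-1 + 5)² + 116)*137 = (4² + 116)*137 = (16 + 116)*137 = 132*137 = 18084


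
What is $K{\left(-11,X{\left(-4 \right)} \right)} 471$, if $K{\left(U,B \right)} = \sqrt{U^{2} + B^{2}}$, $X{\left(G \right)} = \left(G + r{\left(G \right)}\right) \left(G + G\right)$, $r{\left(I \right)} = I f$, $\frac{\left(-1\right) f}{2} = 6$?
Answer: $25905 \sqrt{41} \approx 1.6587 \cdot 10^{5}$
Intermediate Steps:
$f = -12$ ($f = \left(-2\right) 6 = -12$)
$r{\left(I \right)} = - 12 I$ ($r{\left(I \right)} = I \left(-12\right) = - 12 I$)
$X{\left(G \right)} = - 22 G^{2}$ ($X{\left(G \right)} = \left(G - 12 G\right) \left(G + G\right) = - 11 G 2 G = - 22 G^{2}$)
$K{\left(U,B \right)} = \sqrt{B^{2} + U^{2}}$
$K{\left(-11,X{\left(-4 \right)} \right)} 471 = \sqrt{\left(- 22 \left(-4\right)^{2}\right)^{2} + \left(-11\right)^{2}} \cdot 471 = \sqrt{\left(\left(-22\right) 16\right)^{2} + 121} \cdot 471 = \sqrt{\left(-352\right)^{2} + 121} \cdot 471 = \sqrt{123904 + 121} \cdot 471 = \sqrt{124025} \cdot 471 = 55 \sqrt{41} \cdot 471 = 25905 \sqrt{41}$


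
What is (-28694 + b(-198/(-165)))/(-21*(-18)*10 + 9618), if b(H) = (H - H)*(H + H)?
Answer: -14347/6699 ≈ -2.1417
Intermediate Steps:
b(H) = 0 (b(H) = 0*(2*H) = 0)
(-28694 + b(-198/(-165)))/(-21*(-18)*10 + 9618) = (-28694 + 0)/(-21*(-18)*10 + 9618) = -28694/(378*10 + 9618) = -28694/(3780 + 9618) = -28694/13398 = -28694*1/13398 = -14347/6699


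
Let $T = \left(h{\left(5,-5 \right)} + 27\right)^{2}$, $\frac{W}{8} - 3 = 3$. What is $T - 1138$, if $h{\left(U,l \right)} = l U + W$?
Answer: $1362$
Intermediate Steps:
$W = 48$ ($W = 24 + 8 \cdot 3 = 24 + 24 = 48$)
$h{\left(U,l \right)} = 48 + U l$ ($h{\left(U,l \right)} = l U + 48 = U l + 48 = 48 + U l$)
$T = 2500$ ($T = \left(\left(48 + 5 \left(-5\right)\right) + 27\right)^{2} = \left(\left(48 - 25\right) + 27\right)^{2} = \left(23 + 27\right)^{2} = 50^{2} = 2500$)
$T - 1138 = 2500 - 1138 = 1362$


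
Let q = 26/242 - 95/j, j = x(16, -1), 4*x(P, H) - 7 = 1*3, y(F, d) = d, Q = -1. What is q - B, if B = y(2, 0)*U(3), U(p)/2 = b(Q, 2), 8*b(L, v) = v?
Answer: -4585/121 ≈ -37.893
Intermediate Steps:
b(L, v) = v/8
U(p) = ½ (U(p) = 2*((⅛)*2) = 2*(¼) = ½)
x(P, H) = 5/2 (x(P, H) = 7/4 + (1*3)/4 = 7/4 + (¼)*3 = 7/4 + ¾ = 5/2)
j = 5/2 ≈ 2.5000
B = 0 (B = 0*(½) = 0)
q = -4585/121 (q = 26/242 - 95/5/2 = 26*(1/242) - 95*⅖ = 13/121 - 38 = -4585/121 ≈ -37.893)
q - B = -4585/121 - 1*0 = -4585/121 + 0 = -4585/121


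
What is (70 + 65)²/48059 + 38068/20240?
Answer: 49963273/22107140 ≈ 2.2601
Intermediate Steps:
(70 + 65)²/48059 + 38068/20240 = 135²*(1/48059) + 38068*(1/20240) = 18225*(1/48059) + 9517/5060 = 18225/48059 + 9517/5060 = 49963273/22107140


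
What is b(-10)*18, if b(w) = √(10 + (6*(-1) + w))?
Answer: 18*I*√6 ≈ 44.091*I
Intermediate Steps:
b(w) = √(4 + w) (b(w) = √(10 + (-6 + w)) = √(4 + w))
b(-10)*18 = √(4 - 10)*18 = √(-6)*18 = (I*√6)*18 = 18*I*√6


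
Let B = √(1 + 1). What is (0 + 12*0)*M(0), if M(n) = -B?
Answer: 0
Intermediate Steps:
B = √2 ≈ 1.4142
M(n) = -√2
(0 + 12*0)*M(0) = (0 + 12*0)*(-√2) = (0 + 0)*(-√2) = 0*(-√2) = 0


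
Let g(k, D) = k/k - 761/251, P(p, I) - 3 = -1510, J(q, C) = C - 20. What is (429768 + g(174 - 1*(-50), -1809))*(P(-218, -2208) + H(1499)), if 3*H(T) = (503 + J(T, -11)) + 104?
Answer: -141850704270/251 ≈ -5.6514e+8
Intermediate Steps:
J(q, C) = -20 + C
P(p, I) = -1507 (P(p, I) = 3 - 1510 = -1507)
g(k, D) = -510/251 (g(k, D) = 1 - 761*1/251 = 1 - 761/251 = -510/251)
H(T) = 192 (H(T) = ((503 + (-20 - 11)) + 104)/3 = ((503 - 31) + 104)/3 = (472 + 104)/3 = (⅓)*576 = 192)
(429768 + g(174 - 1*(-50), -1809))*(P(-218, -2208) + H(1499)) = (429768 - 510/251)*(-1507 + 192) = (107871258/251)*(-1315) = -141850704270/251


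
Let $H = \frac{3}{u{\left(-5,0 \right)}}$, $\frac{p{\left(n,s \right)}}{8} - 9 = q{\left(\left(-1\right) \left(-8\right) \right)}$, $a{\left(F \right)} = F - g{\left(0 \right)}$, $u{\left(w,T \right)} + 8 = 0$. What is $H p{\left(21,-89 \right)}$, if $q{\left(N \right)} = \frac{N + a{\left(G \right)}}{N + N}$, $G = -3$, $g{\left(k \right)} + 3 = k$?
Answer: $- \frac{57}{2} \approx -28.5$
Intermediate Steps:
$g{\left(k \right)} = -3 + k$
$u{\left(w,T \right)} = -8$ ($u{\left(w,T \right)} = -8 + 0 = -8$)
$a{\left(F \right)} = 3 + F$ ($a{\left(F \right)} = F - \left(-3 + 0\right) = F - -3 = F + 3 = 3 + F$)
$q{\left(N \right)} = \frac{1}{2}$ ($q{\left(N \right)} = \frac{N + \left(3 - 3\right)}{N + N} = \frac{N + 0}{2 N} = N \frac{1}{2 N} = \frac{1}{2}$)
$p{\left(n,s \right)} = 76$ ($p{\left(n,s \right)} = 72 + 8 \cdot \frac{1}{2} = 72 + 4 = 76$)
$H = - \frac{3}{8}$ ($H = \frac{3}{-8} = 3 \left(- \frac{1}{8}\right) = - \frac{3}{8} \approx -0.375$)
$H p{\left(21,-89 \right)} = \left(- \frac{3}{8}\right) 76 = - \frac{57}{2}$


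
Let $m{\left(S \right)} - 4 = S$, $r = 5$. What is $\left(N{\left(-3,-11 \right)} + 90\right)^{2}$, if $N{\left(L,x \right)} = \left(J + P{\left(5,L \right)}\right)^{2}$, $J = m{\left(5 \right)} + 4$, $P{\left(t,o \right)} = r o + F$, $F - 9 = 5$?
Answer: $54756$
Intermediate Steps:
$m{\left(S \right)} = 4 + S$
$F = 14$ ($F = 9 + 5 = 14$)
$P{\left(t,o \right)} = 14 + 5 o$ ($P{\left(t,o \right)} = 5 o + 14 = 14 + 5 o$)
$J = 13$ ($J = \left(4 + 5\right) + 4 = 9 + 4 = 13$)
$N{\left(L,x \right)} = \left(27 + 5 L\right)^{2}$ ($N{\left(L,x \right)} = \left(13 + \left(14 + 5 L\right)\right)^{2} = \left(27 + 5 L\right)^{2}$)
$\left(N{\left(-3,-11 \right)} + 90\right)^{2} = \left(\left(27 + 5 \left(-3\right)\right)^{2} + 90\right)^{2} = \left(\left(27 - 15\right)^{2} + 90\right)^{2} = \left(12^{2} + 90\right)^{2} = \left(144 + 90\right)^{2} = 234^{2} = 54756$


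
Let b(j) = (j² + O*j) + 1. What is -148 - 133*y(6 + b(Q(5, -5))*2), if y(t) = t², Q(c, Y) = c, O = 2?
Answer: -809320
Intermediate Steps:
b(j) = 1 + j² + 2*j (b(j) = (j² + 2*j) + 1 = 1 + j² + 2*j)
-148 - 133*y(6 + b(Q(5, -5))*2) = -148 - 133*(6 + (1 + 5² + 2*5)*2)² = -148 - 133*(6 + (1 + 25 + 10)*2)² = -148 - 133*(6 + 36*2)² = -148 - 133*(6 + 72)² = -148 - 133*78² = -148 - 133*6084 = -148 - 809172 = -809320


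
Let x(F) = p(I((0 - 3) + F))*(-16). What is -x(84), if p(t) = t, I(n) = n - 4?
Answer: 1232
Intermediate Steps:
I(n) = -4 + n
x(F) = 112 - 16*F (x(F) = (-4 + ((0 - 3) + F))*(-16) = (-4 + (-3 + F))*(-16) = (-7 + F)*(-16) = 112 - 16*F)
-x(84) = -(112 - 16*84) = -(112 - 1344) = -1*(-1232) = 1232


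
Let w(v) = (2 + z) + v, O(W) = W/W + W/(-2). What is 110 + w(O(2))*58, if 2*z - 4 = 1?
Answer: 371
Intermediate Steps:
z = 5/2 (z = 2 + (½)*1 = 2 + ½ = 5/2 ≈ 2.5000)
O(W) = 1 - W/2 (O(W) = 1 + W*(-½) = 1 - W/2)
w(v) = 9/2 + v (w(v) = (2 + 5/2) + v = 9/2 + v)
110 + w(O(2))*58 = 110 + (9/2 + (1 - ½*2))*58 = 110 + (9/2 + (1 - 1))*58 = 110 + (9/2 + 0)*58 = 110 + (9/2)*58 = 110 + 261 = 371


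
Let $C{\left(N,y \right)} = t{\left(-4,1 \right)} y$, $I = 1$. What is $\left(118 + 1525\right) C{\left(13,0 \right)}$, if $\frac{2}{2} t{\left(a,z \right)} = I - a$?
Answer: $0$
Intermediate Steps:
$t{\left(a,z \right)} = 1 - a$
$C{\left(N,y \right)} = 5 y$ ($C{\left(N,y \right)} = \left(1 - -4\right) y = \left(1 + 4\right) y = 5 y$)
$\left(118 + 1525\right) C{\left(13,0 \right)} = \left(118 + 1525\right) 5 \cdot 0 = 1643 \cdot 0 = 0$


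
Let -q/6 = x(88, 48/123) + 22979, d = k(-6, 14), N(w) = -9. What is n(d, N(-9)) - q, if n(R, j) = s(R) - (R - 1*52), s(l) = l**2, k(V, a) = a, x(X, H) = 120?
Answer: 138828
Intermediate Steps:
d = 14
q = -138594 (q = -6*(120 + 22979) = -6*23099 = -138594)
n(R, j) = 52 + R**2 - R (n(R, j) = R**2 - (R - 1*52) = R**2 - (R - 52) = R**2 - (-52 + R) = R**2 + (52 - R) = 52 + R**2 - R)
n(d, N(-9)) - q = (52 + 14**2 - 1*14) - 1*(-138594) = (52 + 196 - 14) + 138594 = 234 + 138594 = 138828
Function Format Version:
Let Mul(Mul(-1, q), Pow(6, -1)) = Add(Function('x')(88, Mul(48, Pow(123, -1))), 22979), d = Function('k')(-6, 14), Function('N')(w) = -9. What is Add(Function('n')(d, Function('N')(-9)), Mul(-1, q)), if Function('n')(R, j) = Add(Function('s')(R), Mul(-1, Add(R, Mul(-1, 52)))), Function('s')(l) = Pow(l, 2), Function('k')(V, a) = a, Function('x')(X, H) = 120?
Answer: 138828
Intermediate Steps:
d = 14
q = -138594 (q = Mul(-6, Add(120, 22979)) = Mul(-6, 23099) = -138594)
Function('n')(R, j) = Add(52, Pow(R, 2), Mul(-1, R)) (Function('n')(R, j) = Add(Pow(R, 2), Mul(-1, Add(R, Mul(-1, 52)))) = Add(Pow(R, 2), Mul(-1, Add(R, -52))) = Add(Pow(R, 2), Mul(-1, Add(-52, R))) = Add(Pow(R, 2), Add(52, Mul(-1, R))) = Add(52, Pow(R, 2), Mul(-1, R)))
Add(Function('n')(d, Function('N')(-9)), Mul(-1, q)) = Add(Add(52, Pow(14, 2), Mul(-1, 14)), Mul(-1, -138594)) = Add(Add(52, 196, -14), 138594) = Add(234, 138594) = 138828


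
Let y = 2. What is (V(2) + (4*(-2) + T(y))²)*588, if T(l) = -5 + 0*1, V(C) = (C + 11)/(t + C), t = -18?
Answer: 395577/4 ≈ 98894.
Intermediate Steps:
V(C) = (11 + C)/(-18 + C) (V(C) = (C + 11)/(-18 + C) = (11 + C)/(-18 + C))
T(l) = -5 (T(l) = -5 + 0 = -5)
(V(2) + (4*(-2) + T(y))²)*588 = ((11 + 2)/(-18 + 2) + (4*(-2) - 5)²)*588 = (13/(-16) + (-8 - 5)²)*588 = (-1/16*13 + (-13)²)*588 = (-13/16 + 169)*588 = (2691/16)*588 = 395577/4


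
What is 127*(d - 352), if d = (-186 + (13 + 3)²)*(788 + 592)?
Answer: 12223496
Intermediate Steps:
d = 96600 (d = (-186 + 16²)*1380 = (-186 + 256)*1380 = 70*1380 = 96600)
127*(d - 352) = 127*(96600 - 352) = 127*96248 = 12223496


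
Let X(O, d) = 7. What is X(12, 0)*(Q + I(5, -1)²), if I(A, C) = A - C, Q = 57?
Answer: 651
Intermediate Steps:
X(12, 0)*(Q + I(5, -1)²) = 7*(57 + (5 - 1*(-1))²) = 7*(57 + (5 + 1)²) = 7*(57 + 6²) = 7*(57 + 36) = 7*93 = 651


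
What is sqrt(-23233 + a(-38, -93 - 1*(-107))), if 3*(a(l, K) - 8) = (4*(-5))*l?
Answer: I*sqrt(206745)/3 ≈ 151.56*I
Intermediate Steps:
a(l, K) = 8 - 20*l/3 (a(l, K) = 8 + ((4*(-5))*l)/3 = 8 + (-20*l)/3 = 8 - 20*l/3)
sqrt(-23233 + a(-38, -93 - 1*(-107))) = sqrt(-23233 + (8 - 20/3*(-38))) = sqrt(-23233 + (8 + 760/3)) = sqrt(-23233 + 784/3) = sqrt(-68915/3) = I*sqrt(206745)/3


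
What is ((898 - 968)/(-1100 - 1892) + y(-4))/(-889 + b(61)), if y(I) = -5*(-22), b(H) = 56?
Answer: -164595/1246168 ≈ -0.13208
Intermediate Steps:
y(I) = 110
((898 - 968)/(-1100 - 1892) + y(-4))/(-889 + b(61)) = ((898 - 968)/(-1100 - 1892) + 110)/(-889 + 56) = (-70/(-2992) + 110)/(-833) = (-70*(-1/2992) + 110)*(-1/833) = (35/1496 + 110)*(-1/833) = (164595/1496)*(-1/833) = -164595/1246168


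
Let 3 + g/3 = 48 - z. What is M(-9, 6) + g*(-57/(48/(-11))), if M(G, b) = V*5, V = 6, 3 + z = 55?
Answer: -3909/16 ≈ -244.31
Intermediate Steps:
z = 52 (z = -3 + 55 = 52)
M(G, b) = 30 (M(G, b) = 6*5 = 30)
g = -21 (g = -9 + 3*(48 - 1*52) = -9 + 3*(48 - 52) = -9 + 3*(-4) = -9 - 12 = -21)
M(-9, 6) + g*(-57/(48/(-11))) = 30 - (-1197)/(48/(-11)) = 30 - (-1197)/(48*(-1/11)) = 30 - (-1197)/(-48/11) = 30 - (-1197)*(-11)/48 = 30 - 21*209/16 = 30 - 4389/16 = -3909/16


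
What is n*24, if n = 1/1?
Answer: 24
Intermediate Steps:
n = 1
n*24 = 1*24 = 24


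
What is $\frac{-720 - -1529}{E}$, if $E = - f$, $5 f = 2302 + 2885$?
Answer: $- \frac{4045}{5187} \approx -0.77983$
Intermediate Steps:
$f = \frac{5187}{5}$ ($f = \frac{2302 + 2885}{5} = \frac{1}{5} \cdot 5187 = \frac{5187}{5} \approx 1037.4$)
$E = - \frac{5187}{5}$ ($E = \left(-1\right) \frac{5187}{5} = - \frac{5187}{5} \approx -1037.4$)
$\frac{-720 - -1529}{E} = \frac{-720 - -1529}{- \frac{5187}{5}} = \left(-720 + 1529\right) \left(- \frac{5}{5187}\right) = 809 \left(- \frac{5}{5187}\right) = - \frac{4045}{5187}$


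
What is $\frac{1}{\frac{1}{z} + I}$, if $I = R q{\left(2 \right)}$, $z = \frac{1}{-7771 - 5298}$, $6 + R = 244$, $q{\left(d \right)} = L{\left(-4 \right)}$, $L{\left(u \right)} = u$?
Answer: $- \frac{1}{14021} \approx -7.1322 \cdot 10^{-5}$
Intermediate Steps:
$q{\left(d \right)} = -4$
$R = 238$ ($R = -6 + 244 = 238$)
$z = - \frac{1}{13069}$ ($z = \frac{1}{-13069} = - \frac{1}{13069} \approx -7.6517 \cdot 10^{-5}$)
$I = -952$ ($I = 238 \left(-4\right) = -952$)
$\frac{1}{\frac{1}{z} + I} = \frac{1}{\frac{1}{- \frac{1}{13069}} - 952} = \frac{1}{-13069 - 952} = \frac{1}{-14021} = - \frac{1}{14021}$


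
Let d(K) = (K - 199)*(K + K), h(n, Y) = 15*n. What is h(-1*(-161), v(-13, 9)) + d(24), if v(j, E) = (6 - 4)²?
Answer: -5985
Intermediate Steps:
v(j, E) = 4 (v(j, E) = 2² = 4)
d(K) = 2*K*(-199 + K) (d(K) = (-199 + K)*(2*K) = 2*K*(-199 + K))
h(-1*(-161), v(-13, 9)) + d(24) = 15*(-1*(-161)) + 2*24*(-199 + 24) = 15*161 + 2*24*(-175) = 2415 - 8400 = -5985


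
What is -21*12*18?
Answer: -4536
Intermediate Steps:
-21*12*18 = -252*18 = -4536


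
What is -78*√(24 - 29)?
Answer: -78*I*√5 ≈ -174.41*I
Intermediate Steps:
-78*√(24 - 29) = -78*I*√5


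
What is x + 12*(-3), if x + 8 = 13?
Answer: -31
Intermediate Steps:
x = 5 (x = -8 + 13 = 5)
x + 12*(-3) = 5 + 12*(-3) = 5 - 36 = -31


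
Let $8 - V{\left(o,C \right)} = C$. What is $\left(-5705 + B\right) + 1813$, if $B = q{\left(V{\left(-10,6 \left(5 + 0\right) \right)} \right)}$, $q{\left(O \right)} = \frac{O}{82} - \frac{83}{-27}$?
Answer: $- \frac{4305338}{1107} \approx -3889.2$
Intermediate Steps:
$V{\left(o,C \right)} = 8 - C$
$q{\left(O \right)} = \frac{83}{27} + \frac{O}{82}$ ($q{\left(O \right)} = O \frac{1}{82} - - \frac{83}{27} = \frac{O}{82} + \frac{83}{27} = \frac{83}{27} + \frac{O}{82}$)
$B = \frac{3106}{1107}$ ($B = \frac{83}{27} + \frac{8 - 6 \left(5 + 0\right)}{82} = \frac{83}{27} + \frac{8 - 6 \cdot 5}{82} = \frac{83}{27} + \frac{8 - 30}{82} = \frac{83}{27} + \frac{1}{82} \left(-22\right) = \frac{83}{27} - \frac{11}{41} = \frac{3106}{1107} \approx 2.8058$)
$\left(-5705 + B\right) + 1813 = \left(-5705 + \frac{3106}{1107}\right) + 1813 = - \frac{6312329}{1107} + 1813 = - \frac{4305338}{1107}$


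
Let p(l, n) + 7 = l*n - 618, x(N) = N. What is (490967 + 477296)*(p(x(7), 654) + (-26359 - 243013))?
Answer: -256995397197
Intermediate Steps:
p(l, n) = -625 + l*n (p(l, n) = -7 + (l*n - 618) = -7 + (-618 + l*n) = -625 + l*n)
(490967 + 477296)*(p(x(7), 654) + (-26359 - 243013)) = (490967 + 477296)*((-625 + 7*654) + (-26359 - 243013)) = 968263*((-625 + 4578) - 269372) = 968263*(3953 - 269372) = 968263*(-265419) = -256995397197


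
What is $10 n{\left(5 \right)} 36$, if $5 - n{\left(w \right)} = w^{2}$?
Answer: $-7200$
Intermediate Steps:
$n{\left(w \right)} = 5 - w^{2}$
$10 n{\left(5 \right)} 36 = 10 \left(5 - 5^{2}\right) 36 = 10 \left(5 - 25\right) 36 = 10 \left(-20\right) 36 = \left(-200\right) 36 = -7200$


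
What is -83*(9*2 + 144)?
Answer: -13446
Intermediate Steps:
-83*(9*2 + 144) = -83*(18 + 144) = -83*162 = -13446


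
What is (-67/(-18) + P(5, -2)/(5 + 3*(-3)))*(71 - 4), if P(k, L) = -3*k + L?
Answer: 19229/36 ≈ 534.14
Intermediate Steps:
P(k, L) = L - 3*k
(-67/(-18) + P(5, -2)/(5 + 3*(-3)))*(71 - 4) = (-67/(-18) + (-2 - 3*5)/(5 + 3*(-3)))*(71 - 4) = (-67*(-1/18) + (-2 - 15)/(5 - 9))*67 = (67/18 - 17/(-4))*67 = (67/18 - 17*(-¼))*67 = (67/18 + 17/4)*67 = (287/36)*67 = 19229/36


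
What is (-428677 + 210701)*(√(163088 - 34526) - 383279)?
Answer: 83545623304 - 217976*√128562 ≈ 8.3467e+10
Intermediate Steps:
(-428677 + 210701)*(√(163088 - 34526) - 383279) = -217976*(√128562 - 383279) = -217976*(-383279 + √128562) = 83545623304 - 217976*√128562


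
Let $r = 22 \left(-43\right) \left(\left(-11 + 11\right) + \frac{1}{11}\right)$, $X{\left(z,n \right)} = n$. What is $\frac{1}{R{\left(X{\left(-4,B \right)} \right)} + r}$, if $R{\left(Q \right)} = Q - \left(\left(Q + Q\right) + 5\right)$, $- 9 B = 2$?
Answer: $- \frac{9}{817} \approx -0.011016$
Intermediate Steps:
$B = - \frac{2}{9}$ ($B = \left(- \frac{1}{9}\right) 2 = - \frac{2}{9} \approx -0.22222$)
$R{\left(Q \right)} = -5 - Q$ ($R{\left(Q \right)} = Q - \left(2 Q + 5\right) = Q - \left(5 + 2 Q\right) = -5 - Q$)
$r = -86$ ($r = - 946 \left(0 + \frac{1}{11}\right) = \left(-946\right) \frac{1}{11} = -86$)
$\frac{1}{R{\left(X{\left(-4,B \right)} \right)} + r} = \frac{1}{\left(-5 - - \frac{2}{9}\right) - 86} = \frac{1}{\left(-5 + \frac{2}{9}\right) - 86} = \frac{1}{- \frac{43}{9} - 86} = \frac{1}{- \frac{817}{9}} = - \frac{9}{817}$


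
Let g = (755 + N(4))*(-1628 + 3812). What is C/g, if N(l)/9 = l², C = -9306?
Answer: -1551/327236 ≈ -0.0047397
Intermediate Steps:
N(l) = 9*l²
g = 1963416 (g = (755 + 9*4²)*(-1628 + 3812) = (755 + 9*16)*2184 = (755 + 144)*2184 = 899*2184 = 1963416)
C/g = -9306/1963416 = -9306*1/1963416 = -1551/327236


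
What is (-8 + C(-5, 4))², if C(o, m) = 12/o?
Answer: 2704/25 ≈ 108.16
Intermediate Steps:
(-8 + C(-5, 4))² = (-8 + 12/(-5))² = (-8 + 12*(-⅕))² = (-8 - 12/5)² = (-52/5)² = 2704/25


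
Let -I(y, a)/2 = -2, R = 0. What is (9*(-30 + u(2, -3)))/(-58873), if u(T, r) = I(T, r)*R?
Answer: 270/58873 ≈ 0.0045861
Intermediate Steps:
I(y, a) = 4 (I(y, a) = -2*(-2) = 4)
u(T, r) = 0 (u(T, r) = 4*0 = 0)
(9*(-30 + u(2, -3)))/(-58873) = (9*(-30 + 0))/(-58873) = (9*(-30))*(-1/58873) = -270*(-1/58873) = 270/58873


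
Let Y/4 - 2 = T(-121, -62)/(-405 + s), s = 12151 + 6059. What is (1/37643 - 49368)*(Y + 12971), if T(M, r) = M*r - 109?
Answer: -429505315593628541/670233615 ≈ -6.4083e+8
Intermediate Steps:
s = 18210
T(M, r) = -109 + M*r
Y = 172012/17805 (Y = 8 + 4*((-109 - 121*(-62))/(-405 + 18210)) = 8 + 4*((-109 + 7502)/17805) = 8 + 4*(7393*(1/17805)) = 8 + 4*(7393/17805) = 8 + 29572/17805 = 172012/17805 ≈ 9.6609)
(1/37643 - 49368)*(Y + 12971) = (1/37643 - 49368)*(172012/17805 + 12971) = (1/37643 - 49368)*(231120667/17805) = -1858359623/37643*231120667/17805 = -429505315593628541/670233615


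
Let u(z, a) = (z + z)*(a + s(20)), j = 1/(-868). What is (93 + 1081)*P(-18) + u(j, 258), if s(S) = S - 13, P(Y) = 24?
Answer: 12228119/434 ≈ 28175.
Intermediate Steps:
s(S) = -13 + S
j = -1/868 ≈ -0.0011521
u(z, a) = 2*z*(7 + a) (u(z, a) = (z + z)*(a + (-13 + 20)) = (2*z)*(a + 7) = (2*z)*(7 + a) = 2*z*(7 + a))
(93 + 1081)*P(-18) + u(j, 258) = (93 + 1081)*24 + 2*(-1/868)*(7 + 258) = 1174*24 + 2*(-1/868)*265 = 28176 - 265/434 = 12228119/434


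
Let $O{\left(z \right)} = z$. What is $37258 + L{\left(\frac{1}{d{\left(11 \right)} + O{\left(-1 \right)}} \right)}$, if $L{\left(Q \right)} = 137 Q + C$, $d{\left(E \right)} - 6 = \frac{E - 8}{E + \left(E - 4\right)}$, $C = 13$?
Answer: $\frac{1156223}{31} \approx 37298.0$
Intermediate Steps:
$d{\left(E \right)} = 6 + \frac{-8 + E}{-4 + 2 E}$ ($d{\left(E \right)} = 6 + \frac{E - 8}{E + \left(E - 4\right)} = 6 + \frac{-8 + E}{E + \left(E - 4\right)} = 6 + \frac{-8 + E}{E + \left(-4 + E\right)} = 6 + \frac{-8 + E}{-4 + 2 E}$)
$L{\left(Q \right)} = 13 + 137 Q$ ($L{\left(Q \right)} = 137 Q + 13 = 13 + 137 Q$)
$37258 + L{\left(\frac{1}{d{\left(11 \right)} + O{\left(-1 \right)}} \right)} = 37258 + \left(13 + \frac{137}{\frac{-32 + 13 \cdot 11}{2 \left(-2 + 11\right)} - 1}\right) = 37258 + \left(13 + \frac{137}{\frac{-32 + 143}{2 \cdot 9} - 1}\right) = 37258 + \left(13 + \frac{137}{\frac{1}{2} \cdot \frac{1}{9} \cdot 111 - 1}\right) = 37258 + \left(13 + \frac{137}{\frac{37}{6} - 1}\right) = 37258 + \left(13 + \frac{137}{\frac{31}{6}}\right) = 37258 + \left(13 + 137 \cdot \frac{6}{31}\right) = 37258 + \left(13 + \frac{822}{31}\right) = 37258 + \frac{1225}{31} = \frac{1156223}{31}$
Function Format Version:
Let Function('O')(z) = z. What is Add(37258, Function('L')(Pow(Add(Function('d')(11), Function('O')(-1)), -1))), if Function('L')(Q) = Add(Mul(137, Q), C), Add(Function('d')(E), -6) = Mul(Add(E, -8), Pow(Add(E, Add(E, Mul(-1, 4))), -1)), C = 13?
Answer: Rational(1156223, 31) ≈ 37298.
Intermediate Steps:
Function('d')(E) = Add(6, Mul(Pow(Add(-4, Mul(2, E)), -1), Add(-8, E))) (Function('d')(E) = Add(6, Mul(Add(E, -8), Pow(Add(E, Add(E, Mul(-1, 4))), -1))) = Add(6, Mul(Add(-8, E), Pow(Add(E, Add(E, -4)), -1))) = Add(6, Mul(Add(-8, E), Pow(Add(E, Add(-4, E)), -1))) = Add(6, Mul(Add(-8, E), Pow(Add(-4, Mul(2, E)), -1))) = Add(6, Mul(Pow(Add(-4, Mul(2, E)), -1), Add(-8, E))))
Function('L')(Q) = Add(13, Mul(137, Q)) (Function('L')(Q) = Add(Mul(137, Q), 13) = Add(13, Mul(137, Q)))
Add(37258, Function('L')(Pow(Add(Function('d')(11), Function('O')(-1)), -1))) = Add(37258, Add(13, Mul(137, Pow(Add(Mul(Rational(1, 2), Pow(Add(-2, 11), -1), Add(-32, Mul(13, 11))), -1), -1)))) = Add(37258, Add(13, Mul(137, Pow(Add(Mul(Rational(1, 2), Pow(9, -1), Add(-32, 143)), -1), -1)))) = Add(37258, Add(13, Mul(137, Pow(Add(Mul(Rational(1, 2), Rational(1, 9), 111), -1), -1)))) = Add(37258, Add(13, Mul(137, Pow(Add(Rational(37, 6), -1), -1)))) = Add(37258, Add(13, Mul(137, Pow(Rational(31, 6), -1)))) = Add(37258, Add(13, Mul(137, Rational(6, 31)))) = Add(37258, Add(13, Rational(822, 31))) = Add(37258, Rational(1225, 31)) = Rational(1156223, 31)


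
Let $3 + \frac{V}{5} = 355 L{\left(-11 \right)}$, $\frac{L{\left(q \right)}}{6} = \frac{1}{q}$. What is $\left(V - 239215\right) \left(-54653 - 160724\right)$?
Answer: $\frac{569064801860}{11} \approx 5.1733 \cdot 10^{10}$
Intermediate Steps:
$L{\left(q \right)} = \frac{6}{q}$
$V = - \frac{10815}{11}$ ($V = -15 + 5 \cdot 355 \frac{6}{-11} = -15 + 5 \cdot 355 \cdot 6 \left(- \frac{1}{11}\right) = -15 + 5 \cdot 355 \left(- \frac{6}{11}\right) = -15 + 5 \left(- \frac{2130}{11}\right) = -15 - \frac{10650}{11} = - \frac{10815}{11} \approx -983.18$)
$\left(V - 239215\right) \left(-54653 - 160724\right) = \left(- \frac{10815}{11} - 239215\right) \left(-54653 - 160724\right) = \left(- \frac{2642180}{11}\right) \left(-215377\right) = \frac{569064801860}{11}$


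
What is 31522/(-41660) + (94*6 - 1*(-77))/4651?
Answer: -59952381/96880330 ≈ -0.61883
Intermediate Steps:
31522/(-41660) + (94*6 - 1*(-77))/4651 = 31522*(-1/41660) + (564 + 77)*(1/4651) = -15761/20830 + 641*(1/4651) = -15761/20830 + 641/4651 = -59952381/96880330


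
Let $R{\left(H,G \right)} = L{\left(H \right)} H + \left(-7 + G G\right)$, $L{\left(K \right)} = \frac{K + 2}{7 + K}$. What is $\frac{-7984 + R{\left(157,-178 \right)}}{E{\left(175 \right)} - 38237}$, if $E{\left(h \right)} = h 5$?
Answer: $- \frac{3910615}{6127368} \approx -0.63822$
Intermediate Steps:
$L{\left(K \right)} = \frac{2 + K}{7 + K}$
$E{\left(h \right)} = 5 h$
$R{\left(H,G \right)} = -7 + G^{2} + \frac{H \left(2 + H\right)}{7 + H}$ ($R{\left(H,G \right)} = \frac{2 + H}{7 + H} H + \left(-7 + G G\right) = \frac{H \left(2 + H\right)}{7 + H} + \left(-7 + G^{2}\right) = -7 + G^{2} + \frac{H \left(2 + H\right)}{7 + H}$)
$\frac{-7984 + R{\left(157,-178 \right)}}{E{\left(175 \right)} - 38237} = \frac{-7984 + \frac{157 \left(2 + 157\right) + \left(-7 + \left(-178\right)^{2}\right) \left(7 + 157\right)}{7 + 157}}{5 \cdot 175 - 38237} = \frac{-7984 + \frac{157 \cdot 159 + \left(-7 + 31684\right) 164}{164}}{875 - 38237} = \frac{-7984 + \frac{24963 + 31677 \cdot 164}{164}}{-37362} = \left(-7984 + \frac{24963 + 5195028}{164}\right) \left(- \frac{1}{37362}\right) = \left(-7984 + \frac{1}{164} \cdot 5219991\right) \left(- \frac{1}{37362}\right) = \left(-7984 + \frac{5219991}{164}\right) \left(- \frac{1}{37362}\right) = \frac{3910615}{164} \left(- \frac{1}{37362}\right) = - \frac{3910615}{6127368}$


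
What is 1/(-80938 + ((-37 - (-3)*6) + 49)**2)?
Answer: -1/80038 ≈ -1.2494e-5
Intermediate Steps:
1/(-80938 + ((-37 - (-3)*6) + 49)**2) = 1/(-80938 + ((-37 - 1*(-18)) + 49)**2) = 1/(-80938 + ((-37 + 18) + 49)**2) = 1/(-80938 + (-19 + 49)**2) = 1/(-80938 + 30**2) = 1/(-80938 + 900) = 1/(-80038) = -1/80038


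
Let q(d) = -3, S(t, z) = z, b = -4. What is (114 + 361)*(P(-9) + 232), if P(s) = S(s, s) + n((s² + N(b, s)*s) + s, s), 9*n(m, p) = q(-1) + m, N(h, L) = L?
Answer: 341525/3 ≈ 1.1384e+5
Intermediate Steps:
n(m, p) = -⅓ + m/9 (n(m, p) = (-3 + m)/9 = -⅓ + m/9)
P(s) = -⅓ + 2*s²/9 + 10*s/9 (P(s) = s + (-⅓ + ((s² + s*s) + s)/9) = s + (-⅓ + ((s² + s²) + s)/9) = s + (-⅓ + (2*s² + s)/9) = s + (-⅓ + (s + 2*s²)/9) = s + (-⅓ + (s/9 + 2*s²/9)) = s + (-⅓ + s/9 + 2*s²/9) = -⅓ + 2*s²/9 + 10*s/9)
(114 + 361)*(P(-9) + 232) = (114 + 361)*((-⅓ + (2/9)*(-9)² + (10/9)*(-9)) + 232) = 475*((-⅓ + (2/9)*81 - 10) + 232) = 475*((-⅓ + 18 - 10) + 232) = 475*(23/3 + 232) = 475*(719/3) = 341525/3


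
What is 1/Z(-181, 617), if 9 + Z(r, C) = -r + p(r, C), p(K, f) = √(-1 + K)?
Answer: 86/14883 - I*√182/29766 ≈ 0.0057784 - 0.00045323*I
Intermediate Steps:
Z(r, C) = -9 + √(-1 + r) - r (Z(r, C) = -9 + (-r + √(-1 + r)) = -9 + (√(-1 + r) - r) = -9 + √(-1 + r) - r)
1/Z(-181, 617) = 1/(-9 + √(-1 - 181) - 1*(-181)) = 1/(-9 + √(-182) + 181) = 1/(-9 + I*√182 + 181) = 1/(172 + I*√182)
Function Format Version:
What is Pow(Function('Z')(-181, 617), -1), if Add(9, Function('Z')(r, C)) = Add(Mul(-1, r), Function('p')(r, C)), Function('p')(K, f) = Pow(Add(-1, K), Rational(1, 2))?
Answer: Add(Rational(86, 14883), Mul(Rational(-1, 29766), I, Pow(182, Rational(1, 2)))) ≈ Add(0.0057784, Mul(-0.00045323, I))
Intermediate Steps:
Function('Z')(r, C) = Add(-9, Pow(Add(-1, r), Rational(1, 2)), Mul(-1, r)) (Function('Z')(r, C) = Add(-9, Add(Mul(-1, r), Pow(Add(-1, r), Rational(1, 2)))) = Add(-9, Add(Pow(Add(-1, r), Rational(1, 2)), Mul(-1, r))) = Add(-9, Pow(Add(-1, r), Rational(1, 2)), Mul(-1, r)))
Pow(Function('Z')(-181, 617), -1) = Pow(Add(-9, Pow(Add(-1, -181), Rational(1, 2)), Mul(-1, -181)), -1) = Pow(Add(-9, Pow(-182, Rational(1, 2)), 181), -1) = Pow(Add(-9, Mul(I, Pow(182, Rational(1, 2))), 181), -1) = Pow(Add(172, Mul(I, Pow(182, Rational(1, 2)))), -1)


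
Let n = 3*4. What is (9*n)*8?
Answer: 864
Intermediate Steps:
n = 12
(9*n)*8 = (9*12)*8 = 108*8 = 864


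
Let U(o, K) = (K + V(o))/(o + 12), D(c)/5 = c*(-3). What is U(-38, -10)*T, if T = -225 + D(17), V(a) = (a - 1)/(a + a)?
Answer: -43260/247 ≈ -175.14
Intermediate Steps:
V(a) = (-1 + a)/(2*a) (V(a) = (-1 + a)/((2*a)) = (-1 + a)*(1/(2*a)) = (-1 + a)/(2*a))
D(c) = -15*c (D(c) = 5*(c*(-3)) = 5*(-3*c) = -15*c)
U(o, K) = (K + (-1 + o)/(2*o))/(12 + o) (U(o, K) = (K + (-1 + o)/(2*o))/(o + 12) = (K + (-1 + o)/(2*o))/(12 + o))
T = -480 (T = -225 - 15*17 = -225 - 255 = -480)
U(-38, -10)*T = ((1/2)*(-1 - 38 + 2*(-10)*(-38))/(-38*(12 - 38)))*(-480) = ((1/2)*(-1/38)*(-1 - 38 + 760)/(-26))*(-480) = ((1/2)*(-1/38)*(-1/26)*721)*(-480) = (721/1976)*(-480) = -43260/247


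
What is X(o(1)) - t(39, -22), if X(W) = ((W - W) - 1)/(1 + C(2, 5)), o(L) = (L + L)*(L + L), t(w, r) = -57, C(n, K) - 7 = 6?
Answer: 797/14 ≈ 56.929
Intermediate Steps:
C(n, K) = 13 (C(n, K) = 7 + 6 = 13)
o(L) = 4*L**2 (o(L) = (2*L)*(2*L) = 4*L**2)
X(W) = -1/14 (X(W) = ((W - W) - 1)/(1 + 13) = (0 - 1)/14 = -1*1/14 = -1/14)
X(o(1)) - t(39, -22) = -1/14 - 1*(-57) = -1/14 + 57 = 797/14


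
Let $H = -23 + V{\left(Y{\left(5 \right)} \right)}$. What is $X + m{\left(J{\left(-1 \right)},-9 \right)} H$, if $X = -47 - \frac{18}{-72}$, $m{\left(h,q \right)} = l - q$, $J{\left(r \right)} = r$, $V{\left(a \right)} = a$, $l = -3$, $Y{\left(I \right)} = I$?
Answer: $- \frac{619}{4} \approx -154.75$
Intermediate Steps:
$m{\left(h,q \right)} = -3 - q$
$X = - \frac{187}{4}$ ($X = -47 - 18 \left(- \frac{1}{72}\right) = -47 - - \frac{1}{4} = -47 + \frac{1}{4} = - \frac{187}{4} \approx -46.75$)
$H = -18$ ($H = -23 + 5 = -18$)
$X + m{\left(J{\left(-1 \right)},-9 \right)} H = - \frac{187}{4} + \left(-3 - -9\right) \left(-18\right) = - \frac{187}{4} + \left(-3 + 9\right) \left(-18\right) = - \frac{187}{4} + 6 \left(-18\right) = - \frac{187}{4} - 108 = - \frac{619}{4}$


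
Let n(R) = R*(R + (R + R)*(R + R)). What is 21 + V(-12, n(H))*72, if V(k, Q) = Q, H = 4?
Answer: 19605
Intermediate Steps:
n(R) = R*(R + 4*R**2) (n(R) = R*(R + (2*R)*(2*R)) = R*(R + 4*R**2))
21 + V(-12, n(H))*72 = 21 + (4**2*(1 + 4*4))*72 = 21 + (16*(1 + 16))*72 = 21 + (16*17)*72 = 21 + 272*72 = 21 + 19584 = 19605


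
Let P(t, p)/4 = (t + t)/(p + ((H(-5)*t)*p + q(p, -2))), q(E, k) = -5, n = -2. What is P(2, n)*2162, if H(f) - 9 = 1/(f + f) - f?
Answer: -172960/313 ≈ -552.59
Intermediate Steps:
H(f) = 9 + 1/(2*f) - f (H(f) = 9 + (1/(f + f) - f) = 9 + (1/(2*f) - f) = 9 + 1/(2*f) - f)
P(t, p) = 8*t/(-5 + p + 139*p*t/10) (P(t, p) = 4*((t + t)/(p + (((9 + (½)/(-5) - 1*(-5))*t)*p - 5))) = 4*((2*t)/(p + (((9 + (½)*(-⅕) + 5)*t)*p - 5))) = 4*((2*t)/(p + (((9 - ⅒ + 5)*t)*p - 5))) = 4*((2*t)/(p + ((139*t/10)*p - 5))) = 4*((2*t)/(p + (139*p*t/10 - 5))) = 4*((2*t)/(p + (-5 + 139*p*t/10))) = 4*((2*t)/(-5 + p + 139*p*t/10)) = 4*(2*t/(-5 + p + 139*p*t/10)) = 8*t/(-5 + p + 139*p*t/10))
P(2, n)*2162 = (80*2/(-50 + 10*(-2) + 139*(-2)*2))*2162 = (80*2/(-50 - 20 - 556))*2162 = (80*2/(-626))*2162 = (80*2*(-1/626))*2162 = -80/313*2162 = -172960/313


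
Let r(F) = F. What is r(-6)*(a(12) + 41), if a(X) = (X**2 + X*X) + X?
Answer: -2046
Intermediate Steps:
a(X) = X + 2*X**2 (a(X) = (X**2 + X**2) + X = 2*X**2 + X = X + 2*X**2)
r(-6)*(a(12) + 41) = -6*(12*(1 + 2*12) + 41) = -6*(12*(1 + 24) + 41) = -6*(12*25 + 41) = -6*(300 + 41) = -6*341 = -2046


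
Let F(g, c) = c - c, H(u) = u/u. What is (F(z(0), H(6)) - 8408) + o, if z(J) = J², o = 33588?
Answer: 25180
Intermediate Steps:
H(u) = 1
F(g, c) = 0
(F(z(0), H(6)) - 8408) + o = (0 - 8408) + 33588 = -8408 + 33588 = 25180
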